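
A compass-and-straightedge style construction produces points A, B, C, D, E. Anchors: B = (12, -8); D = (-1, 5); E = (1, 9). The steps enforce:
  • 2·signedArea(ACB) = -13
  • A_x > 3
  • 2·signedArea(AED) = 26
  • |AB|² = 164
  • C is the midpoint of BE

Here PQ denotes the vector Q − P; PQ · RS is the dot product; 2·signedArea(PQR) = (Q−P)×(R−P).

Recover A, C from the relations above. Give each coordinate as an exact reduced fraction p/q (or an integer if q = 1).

1. A_x = 4  [line 4·x + -2·y + -12 = 0 ∩ |AB|² = 164]
2. A_y = 2  [line 4·x + -2·y + -12 = 0 ∩ |AB|² = 164]
   → A = (4, 2)
3. C_x = 13/2  [2·signedArea(ACB) = -13 ∩ C is the midpoint of BE]
4. C_y = 1/2  [2·signedArea(ACB) = -13 ∩ C is the midpoint of BE]
   → C = (13/2, 1/2)

A = (4, 2)
C = (13/2, 1/2)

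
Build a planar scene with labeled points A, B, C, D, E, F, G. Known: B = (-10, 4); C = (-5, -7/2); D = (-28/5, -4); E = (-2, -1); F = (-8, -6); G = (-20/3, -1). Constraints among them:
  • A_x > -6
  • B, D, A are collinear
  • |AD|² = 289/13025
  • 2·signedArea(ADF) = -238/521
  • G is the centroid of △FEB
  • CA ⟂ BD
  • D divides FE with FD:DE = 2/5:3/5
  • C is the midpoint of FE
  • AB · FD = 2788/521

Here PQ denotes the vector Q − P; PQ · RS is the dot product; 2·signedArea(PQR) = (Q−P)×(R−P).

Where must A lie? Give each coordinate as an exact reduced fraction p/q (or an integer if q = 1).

A = (-2955/521, -2016/521)

1. A_x = -2955/521  [B, D, A are collinear ∩ CA ⟂ BD]
2. A_y = -2016/521  [B, D, A are collinear ∩ CA ⟂ BD]
   → A = (-2955/521, -2016/521)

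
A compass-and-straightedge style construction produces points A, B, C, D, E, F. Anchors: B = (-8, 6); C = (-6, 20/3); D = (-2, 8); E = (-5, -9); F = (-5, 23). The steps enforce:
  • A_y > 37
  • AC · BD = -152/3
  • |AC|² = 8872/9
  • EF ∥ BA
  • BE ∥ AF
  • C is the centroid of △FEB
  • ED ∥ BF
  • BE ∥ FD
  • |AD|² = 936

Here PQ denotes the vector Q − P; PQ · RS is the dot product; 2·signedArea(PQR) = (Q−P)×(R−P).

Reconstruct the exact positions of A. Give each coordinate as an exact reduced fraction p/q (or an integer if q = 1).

A = (-8, 38)

1. A_x = -8  [BE ∥ AF ∩ EF ∥ BA]
2. A_y = 38  [BE ∥ AF ∩ EF ∥ BA]
   → A = (-8, 38)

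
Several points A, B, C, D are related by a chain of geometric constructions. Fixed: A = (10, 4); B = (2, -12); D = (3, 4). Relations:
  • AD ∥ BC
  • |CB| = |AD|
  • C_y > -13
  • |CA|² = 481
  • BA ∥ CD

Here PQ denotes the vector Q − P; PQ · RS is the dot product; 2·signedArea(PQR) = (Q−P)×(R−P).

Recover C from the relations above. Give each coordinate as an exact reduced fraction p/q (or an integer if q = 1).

1. C_x = -5  [BA ∥ CD ∩ AD ∥ BC]
2. C_y = -12  [BA ∥ CD ∩ AD ∥ BC]
   → C = (-5, -12)

C = (-5, -12)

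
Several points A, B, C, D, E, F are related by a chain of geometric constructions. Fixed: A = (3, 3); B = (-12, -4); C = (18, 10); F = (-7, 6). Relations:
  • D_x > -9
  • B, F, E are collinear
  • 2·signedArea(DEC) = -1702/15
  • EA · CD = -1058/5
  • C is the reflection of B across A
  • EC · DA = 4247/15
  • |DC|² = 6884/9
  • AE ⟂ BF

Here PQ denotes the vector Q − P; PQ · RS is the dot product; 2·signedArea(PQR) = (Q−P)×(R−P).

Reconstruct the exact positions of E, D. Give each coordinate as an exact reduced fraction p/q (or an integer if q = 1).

1. E_x = -31/5  [B, F, E are collinear ∩ AE ⟂ BF]
2. E_y = 38/5  [B, F, E are collinear ∩ AE ⟂ BF]
   → E = (-31/5, 38/5)
3. D_x = -26/3  [2·signedArea(DEC) = -1702/15 ∩ EC · DA = 4247/15]
4. D_y = 8/3  [2·signedArea(DEC) = -1702/15 ∩ EC · DA = 4247/15]
   → D = (-26/3, 8/3)

D = (-26/3, 8/3)
E = (-31/5, 38/5)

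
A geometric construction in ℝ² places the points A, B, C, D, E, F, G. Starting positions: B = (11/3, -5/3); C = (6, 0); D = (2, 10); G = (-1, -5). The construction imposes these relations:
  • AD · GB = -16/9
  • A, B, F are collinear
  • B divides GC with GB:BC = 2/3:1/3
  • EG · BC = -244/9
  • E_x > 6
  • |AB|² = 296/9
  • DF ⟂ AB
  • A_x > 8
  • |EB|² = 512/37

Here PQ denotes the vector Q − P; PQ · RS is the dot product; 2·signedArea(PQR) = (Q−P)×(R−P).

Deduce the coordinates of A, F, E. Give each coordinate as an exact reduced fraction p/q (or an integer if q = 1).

1. A_x = 25/3  [line -14/3·x + -10/3·y + 400/9 = 0 ∩ |AB|² = 296/9]
2. A_y = 5/3  [line -14/3·x + -10/3·y + 400/9 = 0 ∩ |AB|² = 296/9]
   → A = (25/3, 5/3)
3. F_x = 299/37  [A, B, F are collinear ∩ DF ⟂ AB]
4. F_y = 55/37  [A, B, F are collinear ∩ DF ⟂ AB]
   → F = (299/37, 55/37)
5. E_x = 743/111  [line -7/3·x + -5/3·y + 148/9 = 0 ∩ |EB|² = 512/37]
6. E_y = 55/111  [line -7/3·x + -5/3·y + 148/9 = 0 ∩ |EB|² = 512/37]
   → E = (743/111, 55/111)

A = (25/3, 5/3)
E = (743/111, 55/111)
F = (299/37, 55/37)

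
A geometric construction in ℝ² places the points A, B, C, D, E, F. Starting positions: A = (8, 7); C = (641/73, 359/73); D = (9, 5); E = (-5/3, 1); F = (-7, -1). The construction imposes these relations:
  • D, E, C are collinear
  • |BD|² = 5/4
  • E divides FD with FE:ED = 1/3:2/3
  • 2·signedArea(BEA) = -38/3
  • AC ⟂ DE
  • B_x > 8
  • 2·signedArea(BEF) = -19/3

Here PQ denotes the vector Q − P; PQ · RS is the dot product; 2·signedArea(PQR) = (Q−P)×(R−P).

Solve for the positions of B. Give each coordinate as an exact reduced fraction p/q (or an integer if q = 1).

1. B_x = 17/2  [2·signedArea(BEA) = -38/3 ∩ 2·signedArea(BEF) = -19/3]
2. B_y = 6  [2·signedArea(BEA) = -38/3 ∩ 2·signedArea(BEF) = -19/3]
   → B = (17/2, 6)

B = (17/2, 6)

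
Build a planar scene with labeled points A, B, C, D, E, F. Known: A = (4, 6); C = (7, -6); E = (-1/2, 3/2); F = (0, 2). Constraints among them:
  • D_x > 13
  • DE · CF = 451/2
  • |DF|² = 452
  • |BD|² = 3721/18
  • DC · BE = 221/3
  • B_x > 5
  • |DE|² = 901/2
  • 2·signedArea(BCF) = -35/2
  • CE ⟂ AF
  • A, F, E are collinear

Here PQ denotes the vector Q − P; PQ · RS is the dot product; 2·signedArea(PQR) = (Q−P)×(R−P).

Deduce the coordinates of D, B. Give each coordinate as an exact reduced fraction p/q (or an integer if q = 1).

1. D_x = 14  [line 7·x + -8·y + -210 = 0 ∩ |DE|² = 901/2]
2. D_y = -14  [line 7·x + -8·y + -210 = 0 ∩ |DE|² = 901/2]
   → D = (14, -14)
3. B_x = 35/6  [2·signedArea(BCF) = -35/2 ∩ DC · BE = 221/3]
4. B_y = -13/6  [2·signedArea(BCF) = -35/2 ∩ DC · BE = 221/3]
   → B = (35/6, -13/6)

B = (35/6, -13/6)
D = (14, -14)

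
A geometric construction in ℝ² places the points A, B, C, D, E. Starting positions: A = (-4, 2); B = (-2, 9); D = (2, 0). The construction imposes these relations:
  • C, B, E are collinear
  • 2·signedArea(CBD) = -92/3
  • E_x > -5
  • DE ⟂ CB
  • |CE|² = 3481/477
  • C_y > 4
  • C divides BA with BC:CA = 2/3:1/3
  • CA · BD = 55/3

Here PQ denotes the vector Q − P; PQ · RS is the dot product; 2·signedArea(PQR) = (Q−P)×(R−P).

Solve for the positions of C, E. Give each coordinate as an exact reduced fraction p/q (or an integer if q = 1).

1. C_x = -10/3  [C divides BA with BC:CA = 2/3:1/3]
2. C_y = 13/3  [C divides BA with BC:CA = 2/3:1/3]
   → C = (-10/3, 13/3)
3. E_x = -216/53  [C, B, E are collinear ∩ DE ⟂ CB]
4. E_y = 92/53  [C, B, E are collinear ∩ DE ⟂ CB]
   → E = (-216/53, 92/53)

C = (-10/3, 13/3)
E = (-216/53, 92/53)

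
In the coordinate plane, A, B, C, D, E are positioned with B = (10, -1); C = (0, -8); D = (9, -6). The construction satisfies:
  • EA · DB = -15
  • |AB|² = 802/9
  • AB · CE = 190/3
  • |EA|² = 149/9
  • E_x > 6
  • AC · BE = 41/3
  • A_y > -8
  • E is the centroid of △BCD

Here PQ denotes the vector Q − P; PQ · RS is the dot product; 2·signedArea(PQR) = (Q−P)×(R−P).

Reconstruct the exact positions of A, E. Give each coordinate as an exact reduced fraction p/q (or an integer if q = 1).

1. E_x = 19/3  [E is the centroid of △BCD]
2. E_y = -5  [E is the centroid of △BCD]
   → E = (19/3, -5)
3. A_x = 3  [AC · BE = 41/3 ∩ AB · CE = 190/3]
4. A_y = -22/3  [AC · BE = 41/3 ∩ AB · CE = 190/3]
   → A = (3, -22/3)

A = (3, -22/3)
E = (19/3, -5)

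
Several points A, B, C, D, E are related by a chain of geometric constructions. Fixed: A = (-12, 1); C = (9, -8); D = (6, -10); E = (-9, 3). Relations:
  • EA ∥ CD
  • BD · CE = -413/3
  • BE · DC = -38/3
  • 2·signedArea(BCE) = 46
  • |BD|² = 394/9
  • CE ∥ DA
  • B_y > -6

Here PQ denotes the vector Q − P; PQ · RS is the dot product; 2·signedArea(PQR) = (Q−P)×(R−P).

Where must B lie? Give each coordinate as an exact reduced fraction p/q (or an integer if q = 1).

B = (1, -17/3)

1. B_x = 1  [BD · CE = -413/3 ∩ 2·signedArea(BCE) = 46]
2. B_y = -17/3  [BD · CE = -413/3 ∩ 2·signedArea(BCE) = 46]
   → B = (1, -17/3)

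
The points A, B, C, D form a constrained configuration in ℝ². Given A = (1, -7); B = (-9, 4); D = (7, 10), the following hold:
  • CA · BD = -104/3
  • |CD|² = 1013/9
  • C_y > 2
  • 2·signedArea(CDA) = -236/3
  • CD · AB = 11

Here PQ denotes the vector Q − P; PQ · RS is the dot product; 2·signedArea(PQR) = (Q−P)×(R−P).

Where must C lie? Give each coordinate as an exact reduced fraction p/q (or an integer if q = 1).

C = (-1/3, 7/3)

1. C_x = -1/3  [2·signedArea(CDA) = -236/3 ∩ CA · BD = -104/3]
2. C_y = 7/3  [2·signedArea(CDA) = -236/3 ∩ CA · BD = -104/3]
   → C = (-1/3, 7/3)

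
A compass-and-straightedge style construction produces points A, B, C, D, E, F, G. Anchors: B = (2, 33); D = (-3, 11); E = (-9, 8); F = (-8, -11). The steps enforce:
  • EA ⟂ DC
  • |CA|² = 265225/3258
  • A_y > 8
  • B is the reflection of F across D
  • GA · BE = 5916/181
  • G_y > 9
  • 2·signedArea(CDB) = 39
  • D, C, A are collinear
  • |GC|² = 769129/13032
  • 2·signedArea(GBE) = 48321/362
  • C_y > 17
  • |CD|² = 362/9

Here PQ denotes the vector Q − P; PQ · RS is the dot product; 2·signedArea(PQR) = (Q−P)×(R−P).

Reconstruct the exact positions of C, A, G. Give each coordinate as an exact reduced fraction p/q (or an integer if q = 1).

A = (-1035/362, 3013/362)
C = (-10/3, 52/3)
G = (-2121/724, 6995/724)

1. C_x = -10/3  [line -22·x + 5·y + -160 = 0 ∩ |CD|² = 362/9]
2. C_y = 52/3  [line -22·x + 5·y + -160 = 0 ∩ |CD|² = 362/9]
   → C = (-10/3, 52/3)
3. A_x = -1035/362  [D, C, A are collinear ∩ EA ⟂ DC]
4. A_y = 3013/362  [D, C, A are collinear ∩ EA ⟂ DC]
   → A = (-1035/362, 3013/362)
5. G_x = -2121/724  [GA · BE = 5916/181 ∩ 2·signedArea(GBE) = 48321/362]
6. G_y = 6995/724  [GA · BE = 5916/181 ∩ 2·signedArea(GBE) = 48321/362]
   → G = (-2121/724, 6995/724)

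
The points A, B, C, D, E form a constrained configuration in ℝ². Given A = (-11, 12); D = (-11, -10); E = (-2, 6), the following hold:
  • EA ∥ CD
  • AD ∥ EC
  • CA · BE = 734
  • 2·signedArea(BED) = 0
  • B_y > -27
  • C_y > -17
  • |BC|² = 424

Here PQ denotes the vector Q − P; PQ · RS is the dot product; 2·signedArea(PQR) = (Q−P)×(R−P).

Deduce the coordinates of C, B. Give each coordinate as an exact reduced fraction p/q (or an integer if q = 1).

1. C_x = -2  [EA ∥ CD ∩ AD ∥ EC]
2. C_y = -16  [EA ∥ CD ∩ AD ∥ EC]
   → C = (-2, -16)
3. B_x = -20  [2·signedArea(BED) = 0 ∩ CA · BE = 734]
4. B_y = -26  [2·signedArea(BED) = 0 ∩ CA · BE = 734]
   → B = (-20, -26)

B = (-20, -26)
C = (-2, -16)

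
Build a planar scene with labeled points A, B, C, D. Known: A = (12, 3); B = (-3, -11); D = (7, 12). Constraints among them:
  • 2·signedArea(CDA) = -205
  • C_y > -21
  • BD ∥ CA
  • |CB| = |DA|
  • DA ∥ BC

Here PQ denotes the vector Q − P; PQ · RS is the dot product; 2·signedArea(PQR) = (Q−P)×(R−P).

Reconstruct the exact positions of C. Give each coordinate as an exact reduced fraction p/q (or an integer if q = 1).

C = (2, -20)

1. C_x = 2  [BD ∥ CA ∩ DA ∥ BC]
2. C_y = -20  [BD ∥ CA ∩ DA ∥ BC]
   → C = (2, -20)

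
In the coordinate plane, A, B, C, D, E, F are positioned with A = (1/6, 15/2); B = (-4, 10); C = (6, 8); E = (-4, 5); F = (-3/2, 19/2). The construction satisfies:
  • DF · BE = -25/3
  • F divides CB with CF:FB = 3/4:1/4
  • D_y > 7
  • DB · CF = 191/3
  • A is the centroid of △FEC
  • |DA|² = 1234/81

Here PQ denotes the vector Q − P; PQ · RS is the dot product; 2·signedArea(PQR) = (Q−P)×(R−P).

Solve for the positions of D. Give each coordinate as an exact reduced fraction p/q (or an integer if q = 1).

D = (73/18, 47/6)

1. D_x = 73/18  [DF · BE = -25/3 ∩ DB · CF = 191/3]
2. D_y = 47/6  [DF · BE = -25/3 ∩ DB · CF = 191/3]
   → D = (73/18, 47/6)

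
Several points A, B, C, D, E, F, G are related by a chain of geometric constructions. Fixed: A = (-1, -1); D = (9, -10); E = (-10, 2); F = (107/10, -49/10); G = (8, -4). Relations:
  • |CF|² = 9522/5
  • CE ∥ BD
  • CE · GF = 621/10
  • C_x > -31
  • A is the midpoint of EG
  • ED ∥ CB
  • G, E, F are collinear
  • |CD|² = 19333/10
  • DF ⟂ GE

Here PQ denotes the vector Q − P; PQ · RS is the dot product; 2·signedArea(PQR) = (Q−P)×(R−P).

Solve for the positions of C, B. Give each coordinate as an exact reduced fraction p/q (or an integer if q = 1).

1. C_x = -307/10  [line -27/10·x + 9/10·y + -909/10 = 0 ∩ |CF|² = 9522/5]
2. C_y = 89/10  [line -27/10·x + 9/10·y + -909/10 = 0 ∩ |CF|² = 9522/5]
   → C = (-307/10, 89/10)
3. B_x = -117/10  [CE ∥ BD ∩ ED ∥ CB]
4. B_y = -31/10  [CE ∥ BD ∩ ED ∥ CB]
   → B = (-117/10, -31/10)

B = (-117/10, -31/10)
C = (-307/10, 89/10)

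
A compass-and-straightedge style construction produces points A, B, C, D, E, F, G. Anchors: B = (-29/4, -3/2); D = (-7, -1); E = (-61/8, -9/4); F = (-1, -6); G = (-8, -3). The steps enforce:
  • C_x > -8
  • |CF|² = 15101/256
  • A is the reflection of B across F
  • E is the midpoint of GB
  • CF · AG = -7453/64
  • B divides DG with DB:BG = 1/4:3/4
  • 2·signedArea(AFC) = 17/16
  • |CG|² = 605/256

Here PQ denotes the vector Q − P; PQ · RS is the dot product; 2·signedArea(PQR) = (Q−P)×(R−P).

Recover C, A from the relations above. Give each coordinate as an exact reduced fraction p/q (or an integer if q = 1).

1. A_x = 21/4  [A is the reflection of B across F]
2. A_y = -21/2  [A is the reflection of B across F]
   → A = (21/4, -21/2)
3. C_x = -117/16  [CF · AG = -7453/64 ∩ 2·signedArea(AFC) = 17/16]
4. C_y = -13/8  [CF · AG = -7453/64 ∩ 2·signedArea(AFC) = 17/16]
   → C = (-117/16, -13/8)

A = (21/4, -21/2)
C = (-117/16, -13/8)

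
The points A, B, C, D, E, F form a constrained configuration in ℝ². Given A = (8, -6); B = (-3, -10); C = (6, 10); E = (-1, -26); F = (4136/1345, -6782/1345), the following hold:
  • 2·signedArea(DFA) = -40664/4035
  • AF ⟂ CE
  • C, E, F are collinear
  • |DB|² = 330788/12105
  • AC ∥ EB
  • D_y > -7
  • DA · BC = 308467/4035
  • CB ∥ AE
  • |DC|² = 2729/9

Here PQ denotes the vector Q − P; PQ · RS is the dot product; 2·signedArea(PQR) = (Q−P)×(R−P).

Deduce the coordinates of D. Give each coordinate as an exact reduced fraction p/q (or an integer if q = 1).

1. D_x = 4237/4035  [2·signedArea(DFA) = -40664/4035 ∩ DA · BC = 308467/4035]
2. D_y = -27014/4035  [2·signedArea(DFA) = -40664/4035 ∩ DA · BC = 308467/4035]
   → D = (4237/4035, -27014/4035)

D = (4237/4035, -27014/4035)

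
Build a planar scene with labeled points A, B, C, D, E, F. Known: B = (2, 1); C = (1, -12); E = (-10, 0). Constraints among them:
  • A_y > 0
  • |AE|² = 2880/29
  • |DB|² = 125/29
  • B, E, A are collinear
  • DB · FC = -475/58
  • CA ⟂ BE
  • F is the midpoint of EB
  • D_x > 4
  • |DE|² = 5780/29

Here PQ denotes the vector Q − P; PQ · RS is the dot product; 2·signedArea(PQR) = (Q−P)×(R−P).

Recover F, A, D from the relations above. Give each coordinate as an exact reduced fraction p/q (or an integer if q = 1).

1. F_x = -4  [F is the midpoint of EB]
2. F_y = 1/2  [F is the midpoint of EB]
   → F = (-4, 1/2)
3. A_x = -2/29  [B, E, A are collinear ∩ CA ⟂ BE]
4. A_y = 24/29  [B, E, A are collinear ∩ CA ⟂ BE]
   → A = (-2/29, 24/29)
5. D_x = 118/29  [line -5·x + 25/2·y + 165/29 = 0 ∩ |DE|² = 5780/29]
6. D_y = 34/29  [line -5·x + 25/2·y + 165/29 = 0 ∩ |DE|² = 5780/29]
   → D = (118/29, 34/29)

A = (-2/29, 24/29)
D = (118/29, 34/29)
F = (-4, 1/2)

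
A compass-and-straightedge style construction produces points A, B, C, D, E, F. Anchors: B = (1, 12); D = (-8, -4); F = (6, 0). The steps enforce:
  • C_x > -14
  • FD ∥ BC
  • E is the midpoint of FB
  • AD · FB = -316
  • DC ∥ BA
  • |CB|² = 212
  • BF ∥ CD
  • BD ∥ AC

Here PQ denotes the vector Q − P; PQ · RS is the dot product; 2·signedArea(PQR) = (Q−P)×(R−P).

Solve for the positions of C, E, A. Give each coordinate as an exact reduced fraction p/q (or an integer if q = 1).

A = (-4, 24)
C = (-13, 8)
E = (7/2, 6)

1. C_x = -13  [BF ∥ CD ∩ FD ∥ BC]
2. C_y = 8  [BF ∥ CD ∩ FD ∥ BC]
   → C = (-13, 8)
3. E_x = 7/2  [E is the midpoint of FB]
4. E_y = 6  [E is the midpoint of FB]
   → E = (7/2, 6)
5. A_x = -4  [BD ∥ AC ∩ DC ∥ BA]
6. A_y = 24  [BD ∥ AC ∩ DC ∥ BA]
   → A = (-4, 24)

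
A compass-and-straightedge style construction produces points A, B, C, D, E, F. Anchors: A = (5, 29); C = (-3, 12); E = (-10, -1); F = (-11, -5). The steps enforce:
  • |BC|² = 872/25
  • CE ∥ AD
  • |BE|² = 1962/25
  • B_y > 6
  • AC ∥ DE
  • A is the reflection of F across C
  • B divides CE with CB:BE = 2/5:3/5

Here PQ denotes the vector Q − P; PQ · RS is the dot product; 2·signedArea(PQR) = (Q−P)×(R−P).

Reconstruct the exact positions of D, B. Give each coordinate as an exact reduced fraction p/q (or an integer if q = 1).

B = (-29/5, 34/5)
D = (-2, 16)

1. D_x = -2  [AC ∥ DE ∩ CE ∥ AD]
2. D_y = 16  [AC ∥ DE ∩ CE ∥ AD]
   → D = (-2, 16)
3. B_x = -29/5  [B divides CE with CB:BE = 2/5:3/5]
4. B_y = 34/5  [B divides CE with CB:BE = 2/5:3/5]
   → B = (-29/5, 34/5)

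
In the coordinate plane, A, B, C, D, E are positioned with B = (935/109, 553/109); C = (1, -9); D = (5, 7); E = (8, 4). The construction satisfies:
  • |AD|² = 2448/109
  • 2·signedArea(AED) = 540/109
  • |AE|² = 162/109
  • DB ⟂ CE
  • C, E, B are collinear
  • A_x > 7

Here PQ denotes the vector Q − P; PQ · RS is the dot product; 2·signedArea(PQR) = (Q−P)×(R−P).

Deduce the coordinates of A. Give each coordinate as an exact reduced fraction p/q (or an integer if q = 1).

1. A_x = 809/109  [line -3·x + -3·y + 3384/109 = 0 ∩ |AE|² = 162/109]
2. A_y = 319/109  [line -3·x + -3·y + 3384/109 = 0 ∩ |AE|² = 162/109]
   → A = (809/109, 319/109)

A = (809/109, 319/109)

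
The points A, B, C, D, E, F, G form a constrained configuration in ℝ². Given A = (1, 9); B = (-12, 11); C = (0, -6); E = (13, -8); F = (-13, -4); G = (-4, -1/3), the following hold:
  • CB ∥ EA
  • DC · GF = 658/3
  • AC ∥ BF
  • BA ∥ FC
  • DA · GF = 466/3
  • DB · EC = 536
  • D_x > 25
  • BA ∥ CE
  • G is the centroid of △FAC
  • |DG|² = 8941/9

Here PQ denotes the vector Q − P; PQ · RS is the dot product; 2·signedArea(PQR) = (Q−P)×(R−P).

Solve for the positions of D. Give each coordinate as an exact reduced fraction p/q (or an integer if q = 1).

D = (26, -10)

1. D_x = 26  [DC · GF = 658/3 ∩ DB · EC = 536]
2. D_y = -10  [DC · GF = 658/3 ∩ DB · EC = 536]
   → D = (26, -10)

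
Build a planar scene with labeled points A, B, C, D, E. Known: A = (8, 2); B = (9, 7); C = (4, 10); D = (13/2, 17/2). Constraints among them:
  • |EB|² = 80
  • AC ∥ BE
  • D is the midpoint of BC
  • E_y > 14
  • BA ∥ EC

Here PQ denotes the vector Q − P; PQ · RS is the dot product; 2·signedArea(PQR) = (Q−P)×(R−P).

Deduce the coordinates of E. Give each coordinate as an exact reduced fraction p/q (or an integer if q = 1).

1. E_x = 5  [BA ∥ EC ∩ AC ∥ BE]
2. E_y = 15  [BA ∥ EC ∩ AC ∥ BE]
   → E = (5, 15)

E = (5, 15)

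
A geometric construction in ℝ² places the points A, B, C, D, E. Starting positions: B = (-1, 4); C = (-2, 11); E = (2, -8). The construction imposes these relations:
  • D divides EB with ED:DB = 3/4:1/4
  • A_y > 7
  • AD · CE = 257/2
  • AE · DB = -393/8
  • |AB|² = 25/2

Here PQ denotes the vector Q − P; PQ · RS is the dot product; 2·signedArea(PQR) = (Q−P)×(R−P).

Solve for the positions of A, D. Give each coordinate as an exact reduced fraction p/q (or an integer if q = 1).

A = (-3/2, 15/2)
D = (-1/4, 1)

1. D_x = -1/4  [D divides EB with ED:DB = 3/4:1/4]
2. D_y = 1  [D divides EB with ED:DB = 3/4:1/4]
   → D = (-1/4, 1)
3. A_x = -3/2  [AE · DB = -393/8 ∩ AD · CE = 257/2]
4. A_y = 15/2  [AE · DB = -393/8 ∩ AD · CE = 257/2]
   → A = (-3/2, 15/2)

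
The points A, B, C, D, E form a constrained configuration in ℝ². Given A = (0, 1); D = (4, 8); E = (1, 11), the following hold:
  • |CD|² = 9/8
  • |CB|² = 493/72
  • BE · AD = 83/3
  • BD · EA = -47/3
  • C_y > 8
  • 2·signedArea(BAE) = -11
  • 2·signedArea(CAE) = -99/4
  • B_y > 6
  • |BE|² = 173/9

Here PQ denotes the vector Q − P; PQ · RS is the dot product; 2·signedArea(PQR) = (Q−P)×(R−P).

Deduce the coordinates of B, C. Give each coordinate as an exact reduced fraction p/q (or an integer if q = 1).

B = (5/3, 20/3)
C = (13/4, 35/4)

1. B_x = 5/3  [2·signedArea(BAE) = -11 ∩ BD · EA = -47/3]
2. B_y = 20/3  [2·signedArea(BAE) = -11 ∩ BD · EA = -47/3]
   → B = (5/3, 20/3)
3. C_x = 13/4  [line -10·x + 1·y + 95/4 = 0 ∩ |CD|² = 9/8]
4. C_y = 35/4  [line -10·x + 1·y + 95/4 = 0 ∩ |CD|² = 9/8]
   → C = (13/4, 35/4)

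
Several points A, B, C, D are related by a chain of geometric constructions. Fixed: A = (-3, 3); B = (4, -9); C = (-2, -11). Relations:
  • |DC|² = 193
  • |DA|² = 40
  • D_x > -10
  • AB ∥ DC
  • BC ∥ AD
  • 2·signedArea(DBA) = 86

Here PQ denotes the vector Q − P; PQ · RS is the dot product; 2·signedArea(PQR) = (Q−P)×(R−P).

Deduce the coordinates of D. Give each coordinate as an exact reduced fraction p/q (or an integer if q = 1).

D = (-9, 1)

1. D_x = -9  [AB ∥ DC ∩ BC ∥ AD]
2. D_y = 1  [AB ∥ DC ∩ BC ∥ AD]
   → D = (-9, 1)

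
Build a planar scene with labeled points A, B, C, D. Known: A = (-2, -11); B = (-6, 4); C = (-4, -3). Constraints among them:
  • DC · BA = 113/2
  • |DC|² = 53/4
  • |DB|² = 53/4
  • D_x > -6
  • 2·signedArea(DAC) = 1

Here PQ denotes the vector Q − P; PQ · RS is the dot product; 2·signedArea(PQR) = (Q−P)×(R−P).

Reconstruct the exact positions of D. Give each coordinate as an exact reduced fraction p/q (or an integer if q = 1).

D = (-5, 1/2)

1. D_x = -5  [2·signedArea(DAC) = 1 ∩ DC · BA = 113/2]
2. D_y = 1/2  [2·signedArea(DAC) = 1 ∩ DC · BA = 113/2]
   → D = (-5, 1/2)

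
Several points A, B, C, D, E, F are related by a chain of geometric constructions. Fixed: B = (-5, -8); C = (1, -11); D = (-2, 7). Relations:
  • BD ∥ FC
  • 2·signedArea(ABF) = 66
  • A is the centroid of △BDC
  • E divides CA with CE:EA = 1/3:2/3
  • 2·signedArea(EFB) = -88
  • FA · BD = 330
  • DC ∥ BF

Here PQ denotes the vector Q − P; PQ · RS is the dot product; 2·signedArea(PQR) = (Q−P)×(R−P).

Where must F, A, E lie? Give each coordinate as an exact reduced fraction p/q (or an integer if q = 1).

A = (-2, -4)
E = (0, -26/3)
F = (-2, -26)

1. F_x = -2  [BD ∥ FC ∩ DC ∥ BF]
2. F_y = -26  [BD ∥ FC ∩ DC ∥ BF]
   → F = (-2, -26)
3. A_x = -2  [A is the centroid of △BDC]
4. A_y = -4  [A is the centroid of △BDC]
   → A = (-2, -4)
5. E_x = 0  [E divides CA with CE:EA = 1/3:2/3]
6. E_y = -26/3  [E divides CA with CE:EA = 1/3:2/3]
   → E = (0, -26/3)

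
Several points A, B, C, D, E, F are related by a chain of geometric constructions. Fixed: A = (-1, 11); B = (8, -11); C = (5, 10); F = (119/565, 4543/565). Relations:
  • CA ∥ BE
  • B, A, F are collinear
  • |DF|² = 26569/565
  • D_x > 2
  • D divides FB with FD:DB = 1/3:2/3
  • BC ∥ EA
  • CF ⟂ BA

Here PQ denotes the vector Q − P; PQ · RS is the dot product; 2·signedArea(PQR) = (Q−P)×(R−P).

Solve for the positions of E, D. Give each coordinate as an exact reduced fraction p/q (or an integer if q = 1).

1. E_x = 2  [BC ∥ EA ∩ CA ∥ BE]
2. E_y = -10  [BC ∥ EA ∩ CA ∥ BE]
   → E = (2, -10)
3. D_x = 1586/565  [D divides FB with FD:DB = 1/3:2/3]
4. D_y = 957/565  [D divides FB with FD:DB = 1/3:2/3]
   → D = (1586/565, 957/565)

D = (1586/565, 957/565)
E = (2, -10)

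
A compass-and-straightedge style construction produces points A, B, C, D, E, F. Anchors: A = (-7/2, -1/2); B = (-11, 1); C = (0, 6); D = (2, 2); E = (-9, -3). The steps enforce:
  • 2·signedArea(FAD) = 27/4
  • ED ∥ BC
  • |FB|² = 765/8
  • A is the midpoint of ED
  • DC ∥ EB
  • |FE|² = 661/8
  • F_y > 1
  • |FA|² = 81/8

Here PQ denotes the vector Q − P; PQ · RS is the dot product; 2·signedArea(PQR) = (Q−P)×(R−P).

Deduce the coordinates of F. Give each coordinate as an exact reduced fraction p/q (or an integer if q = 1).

F = (-5/4, 7/4)

1. F_x = -5/4  [line -5/2·x + 11/2·y + -51/4 = 0 ∩ |FB|² = 765/8]
2. F_y = 7/4  [line -5/2·x + 11/2·y + -51/4 = 0 ∩ |FB|² = 765/8]
   → F = (-5/4, 7/4)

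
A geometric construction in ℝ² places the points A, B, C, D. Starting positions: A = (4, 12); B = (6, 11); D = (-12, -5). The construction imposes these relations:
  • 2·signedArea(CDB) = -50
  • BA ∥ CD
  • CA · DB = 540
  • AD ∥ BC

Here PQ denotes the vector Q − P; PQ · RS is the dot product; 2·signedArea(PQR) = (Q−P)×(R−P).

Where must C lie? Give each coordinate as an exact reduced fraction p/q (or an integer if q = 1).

1. C_x = -10  [BA ∥ CD ∩ AD ∥ BC]
2. C_y = -6  [BA ∥ CD ∩ AD ∥ BC]
   → C = (-10, -6)

C = (-10, -6)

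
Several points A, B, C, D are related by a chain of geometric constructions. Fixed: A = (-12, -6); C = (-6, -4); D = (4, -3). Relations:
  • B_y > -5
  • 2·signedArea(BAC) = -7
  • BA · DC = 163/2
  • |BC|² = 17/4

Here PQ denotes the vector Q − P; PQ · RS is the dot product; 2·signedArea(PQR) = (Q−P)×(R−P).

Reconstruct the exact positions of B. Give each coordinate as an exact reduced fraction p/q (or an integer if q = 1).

1. B_x = -4  [BA · DC = 163/2 ∩ 2·signedArea(BAC) = -7]
2. B_y = -9/2  [BA · DC = 163/2 ∩ 2·signedArea(BAC) = -7]
   → B = (-4, -9/2)

B = (-4, -9/2)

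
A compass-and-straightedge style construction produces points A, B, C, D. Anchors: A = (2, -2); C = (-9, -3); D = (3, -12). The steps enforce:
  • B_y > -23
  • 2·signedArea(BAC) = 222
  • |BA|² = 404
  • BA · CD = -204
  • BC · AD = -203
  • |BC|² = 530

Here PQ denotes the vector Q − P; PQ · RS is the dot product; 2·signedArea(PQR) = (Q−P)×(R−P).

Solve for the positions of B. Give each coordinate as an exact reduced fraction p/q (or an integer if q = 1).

B = (4, -22)

1. B_x = 4  [BC · AD = -203 ∩ BA · CD = -204]
2. B_y = -22  [BC · AD = -203 ∩ BA · CD = -204]
   → B = (4, -22)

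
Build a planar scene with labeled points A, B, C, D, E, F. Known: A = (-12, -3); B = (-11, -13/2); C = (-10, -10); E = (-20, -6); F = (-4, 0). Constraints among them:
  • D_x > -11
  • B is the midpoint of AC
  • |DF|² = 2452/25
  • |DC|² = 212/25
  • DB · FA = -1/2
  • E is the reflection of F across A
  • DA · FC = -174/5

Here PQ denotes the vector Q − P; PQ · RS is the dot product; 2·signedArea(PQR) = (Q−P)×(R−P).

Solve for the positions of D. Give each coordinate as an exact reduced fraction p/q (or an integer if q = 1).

1. D_x = -54/5  [DA · FC = -174/5 ∩ DB · FA = -1/2]
2. D_y = -36/5  [DA · FC = -174/5 ∩ DB · FA = -1/2]
   → D = (-54/5, -36/5)

D = (-54/5, -36/5)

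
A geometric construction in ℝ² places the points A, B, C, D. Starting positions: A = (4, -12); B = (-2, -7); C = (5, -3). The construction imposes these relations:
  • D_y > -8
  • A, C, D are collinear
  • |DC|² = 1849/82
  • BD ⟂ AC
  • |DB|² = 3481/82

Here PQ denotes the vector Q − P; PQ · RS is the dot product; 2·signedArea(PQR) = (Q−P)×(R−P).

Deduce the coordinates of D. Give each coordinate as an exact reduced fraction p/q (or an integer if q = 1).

D = (367/82, -633/82)

1. D_x = 367/82  [A, C, D are collinear ∩ BD ⟂ AC]
2. D_y = -633/82  [A, C, D are collinear ∩ BD ⟂ AC]
   → D = (367/82, -633/82)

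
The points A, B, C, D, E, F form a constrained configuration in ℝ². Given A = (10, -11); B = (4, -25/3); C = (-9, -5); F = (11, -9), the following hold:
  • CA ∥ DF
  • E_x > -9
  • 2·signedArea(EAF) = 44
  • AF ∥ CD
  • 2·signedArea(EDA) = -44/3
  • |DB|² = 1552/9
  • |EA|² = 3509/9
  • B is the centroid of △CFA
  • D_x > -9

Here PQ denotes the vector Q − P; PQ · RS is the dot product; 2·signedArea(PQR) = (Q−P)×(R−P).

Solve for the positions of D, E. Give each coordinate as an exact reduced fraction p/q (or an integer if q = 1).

1. D_x = -8  [CA ∥ DF ∩ AF ∥ CD]
2. D_y = -3  [CA ∥ DF ∩ AF ∥ CD]
   → D = (-8, -3)
3. E_x = -25/3  [2·signedArea(EDA) = -44/3 ∩ 2·signedArea(EAF) = 44]
4. E_y = -11/3  [2·signedArea(EDA) = -44/3 ∩ 2·signedArea(EAF) = 44]
   → E = (-25/3, -11/3)

D = (-8, -3)
E = (-25/3, -11/3)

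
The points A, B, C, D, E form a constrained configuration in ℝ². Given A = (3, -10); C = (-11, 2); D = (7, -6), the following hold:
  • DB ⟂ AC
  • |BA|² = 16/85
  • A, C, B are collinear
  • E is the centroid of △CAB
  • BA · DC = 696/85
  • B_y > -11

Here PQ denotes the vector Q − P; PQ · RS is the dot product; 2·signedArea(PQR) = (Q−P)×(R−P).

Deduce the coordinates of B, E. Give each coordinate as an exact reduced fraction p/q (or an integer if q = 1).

B = (283/85, -874/85)
E = (-397/255, -518/85)

1. B_x = 283/85  [A, C, B are collinear ∩ DB ⟂ AC]
2. B_y = -874/85  [A, C, B are collinear ∩ DB ⟂ AC]
   → B = (283/85, -874/85)
3. E_x = -397/255  [E is the centroid of △CAB]
4. E_y = -518/85  [E is the centroid of △CAB]
   → E = (-397/255, -518/85)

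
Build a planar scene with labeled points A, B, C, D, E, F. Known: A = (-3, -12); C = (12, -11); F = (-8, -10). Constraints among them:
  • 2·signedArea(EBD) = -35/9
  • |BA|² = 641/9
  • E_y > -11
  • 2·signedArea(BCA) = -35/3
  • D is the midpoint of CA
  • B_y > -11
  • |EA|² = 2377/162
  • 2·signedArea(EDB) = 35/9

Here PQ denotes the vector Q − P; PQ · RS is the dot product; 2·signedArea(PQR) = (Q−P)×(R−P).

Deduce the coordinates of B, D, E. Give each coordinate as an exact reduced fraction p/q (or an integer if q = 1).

B = (16/3, -32/3)
D = (9/2, -23/2)
E = (11/18, -193/18)

1. B_x = 16/3  [line 1·x + -15·y + -496/3 = 0 ∩ |BA|² = 641/9]
2. B_y = -32/3  [line 1·x + -15·y + -496/3 = 0 ∩ |BA|² = 641/9]
   → B = (16/3, -32/3)
3. D_x = 9/2  [D is the midpoint of CA]
4. D_y = -23/2  [D is the midpoint of CA]
   → D = (9/2, -23/2)
5. E_x = 11/18  [line -5/6·x + 5/6·y + 85/9 = 0 ∩ |EA|² = 2377/162]
6. E_y = -193/18  [line -5/6·x + 5/6·y + 85/9 = 0 ∩ |EA|² = 2377/162]
   → E = (11/18, -193/18)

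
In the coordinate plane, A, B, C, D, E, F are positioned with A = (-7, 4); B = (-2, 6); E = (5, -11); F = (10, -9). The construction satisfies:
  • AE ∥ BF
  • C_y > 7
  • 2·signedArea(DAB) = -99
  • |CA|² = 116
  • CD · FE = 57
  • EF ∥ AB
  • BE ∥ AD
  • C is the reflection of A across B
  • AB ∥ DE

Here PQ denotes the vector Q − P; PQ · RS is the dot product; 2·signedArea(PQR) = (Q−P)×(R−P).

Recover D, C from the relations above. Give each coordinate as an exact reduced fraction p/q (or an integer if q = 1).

C = (3, 8)
D = (0, -13)

1. D_x = 0  [AB ∥ DE ∩ BE ∥ AD]
2. D_y = -13  [AB ∥ DE ∩ BE ∥ AD]
   → D = (0, -13)
3. C_x = 3  [C is the reflection of A across B]
4. C_y = 8  [C is the reflection of A across B]
   → C = (3, 8)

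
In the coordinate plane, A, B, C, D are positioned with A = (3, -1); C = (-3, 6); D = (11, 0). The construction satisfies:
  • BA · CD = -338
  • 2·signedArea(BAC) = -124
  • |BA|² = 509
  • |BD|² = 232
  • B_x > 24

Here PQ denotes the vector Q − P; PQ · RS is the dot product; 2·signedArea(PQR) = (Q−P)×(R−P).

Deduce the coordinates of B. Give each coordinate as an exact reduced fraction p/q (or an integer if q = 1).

B = (25, -6)

1. B_x = 25  [BA · CD = -338 ∩ 2·signedArea(BAC) = -124]
2. B_y = -6  [BA · CD = -338 ∩ 2·signedArea(BAC) = -124]
   → B = (25, -6)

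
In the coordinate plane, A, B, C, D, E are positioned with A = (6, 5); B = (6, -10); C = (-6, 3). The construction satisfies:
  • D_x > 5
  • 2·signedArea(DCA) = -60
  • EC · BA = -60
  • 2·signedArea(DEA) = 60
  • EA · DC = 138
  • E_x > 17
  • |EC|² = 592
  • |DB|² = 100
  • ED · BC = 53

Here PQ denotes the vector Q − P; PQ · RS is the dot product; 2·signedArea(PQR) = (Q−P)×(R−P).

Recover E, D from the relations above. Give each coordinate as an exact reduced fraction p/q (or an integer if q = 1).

D = (6, 0)
E = (18, 7)

1. E_y = 7  [EC · BA = -60]
2. E_x = 18  [|EC|² = 592]
   → E = (18, 7)
3. D_x = 6  [2·signedArea(DCA) = -60 ∩ EA · DC = 138]
4. D_y = 0  [2·signedArea(DCA) = -60 ∩ EA · DC = 138]
   → D = (6, 0)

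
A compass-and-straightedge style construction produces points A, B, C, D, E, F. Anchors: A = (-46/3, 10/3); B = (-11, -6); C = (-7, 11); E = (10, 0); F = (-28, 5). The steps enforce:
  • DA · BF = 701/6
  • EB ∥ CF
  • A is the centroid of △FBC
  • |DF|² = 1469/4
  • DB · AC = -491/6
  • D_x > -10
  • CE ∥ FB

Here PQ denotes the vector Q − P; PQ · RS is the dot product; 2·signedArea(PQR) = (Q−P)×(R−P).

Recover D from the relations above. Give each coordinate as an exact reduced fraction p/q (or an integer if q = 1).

D = (-9, 5/2)

1. D_x = -9  [DA · BF = 701/6 ∩ DB · AC = -491/6]
2. D_y = 5/2  [DA · BF = 701/6 ∩ DB · AC = -491/6]
   → D = (-9, 5/2)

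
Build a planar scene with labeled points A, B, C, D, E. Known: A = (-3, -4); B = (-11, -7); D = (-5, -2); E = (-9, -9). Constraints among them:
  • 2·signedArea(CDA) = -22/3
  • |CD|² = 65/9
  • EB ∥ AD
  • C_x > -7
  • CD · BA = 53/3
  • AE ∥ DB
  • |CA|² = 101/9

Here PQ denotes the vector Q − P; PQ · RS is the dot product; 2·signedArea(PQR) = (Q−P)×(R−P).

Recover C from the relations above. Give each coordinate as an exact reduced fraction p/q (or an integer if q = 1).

C = (-19/3, -13/3)

1. C_x = -19/3  [CD · BA = 53/3 ∩ 2·signedArea(CDA) = -22/3]
2. C_y = -13/3  [CD · BA = 53/3 ∩ 2·signedArea(CDA) = -22/3]
   → C = (-19/3, -13/3)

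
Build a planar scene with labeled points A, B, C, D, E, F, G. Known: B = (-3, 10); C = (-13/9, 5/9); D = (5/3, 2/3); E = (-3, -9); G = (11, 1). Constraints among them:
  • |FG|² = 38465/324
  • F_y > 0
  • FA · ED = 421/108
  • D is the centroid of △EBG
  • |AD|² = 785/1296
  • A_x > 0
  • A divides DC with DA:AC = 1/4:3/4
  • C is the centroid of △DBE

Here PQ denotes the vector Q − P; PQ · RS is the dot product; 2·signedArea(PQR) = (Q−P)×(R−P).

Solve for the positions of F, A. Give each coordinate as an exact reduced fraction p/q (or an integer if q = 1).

A = (8/9, 23/36)
F = (1/9, 11/18)

1. A_x = 8/9  [A divides DC with DA:AC = 1/4:3/4]
2. A_y = 23/36  [A divides DC with DA:AC = 1/4:3/4]
   → A = (8/9, 23/36)
3. F_x = 1/9  [line -14/3·x + -29/3·y + 347/54 = 0 ∩ |FG|² = 38465/324]
4. F_y = 11/18  [line -14/3·x + -29/3·y + 347/54 = 0 ∩ |FG|² = 38465/324]
   → F = (1/9, 11/18)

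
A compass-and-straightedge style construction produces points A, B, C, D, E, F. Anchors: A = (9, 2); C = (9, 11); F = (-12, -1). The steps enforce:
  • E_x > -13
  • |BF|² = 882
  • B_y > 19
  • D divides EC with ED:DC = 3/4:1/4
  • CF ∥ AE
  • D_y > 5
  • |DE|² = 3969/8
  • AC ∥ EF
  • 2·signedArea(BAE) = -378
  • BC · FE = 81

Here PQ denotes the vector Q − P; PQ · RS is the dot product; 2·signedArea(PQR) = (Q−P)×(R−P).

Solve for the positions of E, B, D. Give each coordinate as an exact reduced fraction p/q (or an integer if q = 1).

1. E_x = -12  [AC ∥ EF ∩ CF ∥ AE]
2. E_y = -10  [AC ∥ EF ∩ CF ∥ AE]
   → E = (-12, -10)
3. B_x = 9  [2·signedArea(BAE) = -378 ∩ BC · FE = 81]
4. B_y = 20  [2·signedArea(BAE) = -378 ∩ BC · FE = 81]
   → B = (9, 20)
5. D_x = 15/4  [D divides EC with ED:DC = 3/4:1/4]
6. D_y = 23/4  [D divides EC with ED:DC = 3/4:1/4]
   → D = (15/4, 23/4)

B = (9, 20)
D = (15/4, 23/4)
E = (-12, -10)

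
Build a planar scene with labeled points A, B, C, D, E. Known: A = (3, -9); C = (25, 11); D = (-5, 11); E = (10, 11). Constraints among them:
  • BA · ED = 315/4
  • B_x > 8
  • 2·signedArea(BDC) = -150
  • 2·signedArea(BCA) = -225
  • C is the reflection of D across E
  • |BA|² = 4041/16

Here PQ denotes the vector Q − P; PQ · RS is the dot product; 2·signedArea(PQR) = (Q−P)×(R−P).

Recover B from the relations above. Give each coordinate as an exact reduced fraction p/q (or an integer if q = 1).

B = (33/4, 6)

1. B_x = 33/4  [2·signedArea(BDC) = -150 ∩ BA · ED = 315/4]
2. B_y = 6  [2·signedArea(BDC) = -150 ∩ BA · ED = 315/4]
   → B = (33/4, 6)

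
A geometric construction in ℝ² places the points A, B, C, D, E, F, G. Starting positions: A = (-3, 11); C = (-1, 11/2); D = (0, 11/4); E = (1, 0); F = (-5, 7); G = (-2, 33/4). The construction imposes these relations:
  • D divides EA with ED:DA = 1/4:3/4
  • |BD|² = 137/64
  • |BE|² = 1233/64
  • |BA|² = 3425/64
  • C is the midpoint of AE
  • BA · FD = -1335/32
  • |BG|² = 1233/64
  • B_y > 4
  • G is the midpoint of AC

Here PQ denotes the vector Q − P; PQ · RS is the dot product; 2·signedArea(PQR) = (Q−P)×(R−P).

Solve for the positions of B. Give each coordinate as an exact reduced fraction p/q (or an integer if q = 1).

B = (-1/2, 33/8)

1. B_x = -1/2  [line -5·x + 17/4·y + -641/32 = 0 ∩ |BD|² = 137/64]
2. B_y = 33/8  [line -5·x + 17/4·y + -641/32 = 0 ∩ |BD|² = 137/64]
   → B = (-1/2, 33/8)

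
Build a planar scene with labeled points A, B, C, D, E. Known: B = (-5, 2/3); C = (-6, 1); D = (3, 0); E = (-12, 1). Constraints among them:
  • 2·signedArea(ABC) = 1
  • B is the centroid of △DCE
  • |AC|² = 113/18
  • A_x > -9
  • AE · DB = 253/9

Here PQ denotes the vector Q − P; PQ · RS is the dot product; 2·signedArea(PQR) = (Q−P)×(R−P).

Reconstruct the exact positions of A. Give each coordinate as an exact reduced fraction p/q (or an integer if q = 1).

A = (-17/2, 5/6)

1. A_x = -17/2  [2·signedArea(ABC) = 1 ∩ AE · DB = 253/9]
2. A_y = 5/6  [2·signedArea(ABC) = 1 ∩ AE · DB = 253/9]
   → A = (-17/2, 5/6)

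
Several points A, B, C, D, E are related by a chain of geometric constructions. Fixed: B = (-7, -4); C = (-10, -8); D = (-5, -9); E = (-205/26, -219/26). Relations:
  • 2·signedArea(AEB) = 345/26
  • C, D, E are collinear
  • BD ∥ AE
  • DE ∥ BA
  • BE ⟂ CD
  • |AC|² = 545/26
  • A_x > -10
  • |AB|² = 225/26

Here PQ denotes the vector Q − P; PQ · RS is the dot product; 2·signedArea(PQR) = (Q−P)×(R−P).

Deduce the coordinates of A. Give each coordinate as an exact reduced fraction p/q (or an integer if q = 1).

A = (-257/26, -89/26)

1. A_x = -257/26  [BD ∥ AE ∩ DE ∥ BA]
2. A_y = -89/26  [BD ∥ AE ∩ DE ∥ BA]
   → A = (-257/26, -89/26)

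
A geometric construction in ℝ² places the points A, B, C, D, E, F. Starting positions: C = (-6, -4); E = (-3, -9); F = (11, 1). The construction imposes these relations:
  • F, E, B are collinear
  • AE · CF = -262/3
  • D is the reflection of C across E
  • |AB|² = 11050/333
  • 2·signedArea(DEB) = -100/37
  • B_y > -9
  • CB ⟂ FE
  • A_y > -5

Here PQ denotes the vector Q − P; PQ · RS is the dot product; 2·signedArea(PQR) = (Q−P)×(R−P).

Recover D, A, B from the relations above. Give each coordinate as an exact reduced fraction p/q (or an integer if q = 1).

A = (2/3, -4)
B = (-97/37, -323/37)
D = (0, -14)

1. D_x = 0  [D is the reflection of C across E]
2. D_y = -14  [D is the reflection of C across E]
   → D = (0, -14)
3. B_x = -97/37  [F, E, B are collinear ∩ CB ⟂ FE]
4. B_y = -323/37  [F, E, B are collinear ∩ CB ⟂ FE]
   → B = (-97/37, -323/37)
5. A_x = 2/3  [line -17·x + -5·y + -26/3 = 0 ∩ |AB|² = 11050/333]
6. A_y = -4  [line -17·x + -5·y + -26/3 = 0 ∩ |AB|² = 11050/333]
   → A = (2/3, -4)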